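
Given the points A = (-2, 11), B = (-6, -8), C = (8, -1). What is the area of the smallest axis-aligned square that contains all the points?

361

The bounding box has width 14 and height 19.
An axis-aligned square enclosing the set must have side ≥ max(width, height).
So the minimum side is max(14, 19) = 19.
Area = 19² = 361.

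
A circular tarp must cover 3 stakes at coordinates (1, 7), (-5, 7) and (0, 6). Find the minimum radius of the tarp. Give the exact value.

Call the three points A, B, C in the order given.
Side lengths²: AB² = 36, AC² = 2, BC² = 26.
Since AB² = 36 ≥ 26 + 2 = 28, the angle opposite AB is not acute, so the smallest enclosing circle has AB as diameter.
Centre = midpoint of AB = (-2, 7), r² = 36/4 = 9.
r = √9 = 3.

3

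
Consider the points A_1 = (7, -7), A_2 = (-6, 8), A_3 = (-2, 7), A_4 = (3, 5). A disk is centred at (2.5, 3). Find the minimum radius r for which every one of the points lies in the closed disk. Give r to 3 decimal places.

10.966

The required radius is the distance from (2.5, 3) to the farthest point.
Squared distances: 120.25, 97.25, 36.25, 4.25.
Maximum is 120.25, attained at A_1.
r = √(120.25) ≈ 10.966.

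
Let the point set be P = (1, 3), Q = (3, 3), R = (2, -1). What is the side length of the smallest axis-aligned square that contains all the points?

The bounding box has width 2 and height 4.
An axis-aligned square enclosing the set must have side ≥ max(width, height).
So the minimum side is max(2, 4) = 4.

4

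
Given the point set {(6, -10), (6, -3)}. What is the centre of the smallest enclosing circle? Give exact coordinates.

The smallest circle enclosing two points has them as diameter endpoints.
Centre = midpoint = (6, -6.5); r² = |(6, -10)−(6, -3)|²/4 = 49/4 = 12.25.
Centre = (6, -6.5).

(6, -6.5)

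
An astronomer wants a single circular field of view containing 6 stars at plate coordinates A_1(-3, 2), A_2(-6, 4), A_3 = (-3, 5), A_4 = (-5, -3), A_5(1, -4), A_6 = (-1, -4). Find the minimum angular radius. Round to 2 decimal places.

The farthest pair is A_2–A_5 with squared distance 113. The circle on this segment as diameter has centre (-2.5, 0) and r² = 113/4 = 28.25.
Check A_1: distance² to centre = 4.25 ≤ 28.25, so it lies inside.
All remaining points lie in this disk, and no smaller disk contains both endpoints, so this is the minimum enclosing circle.
r = √(28.25) ≈ 5.32.

5.32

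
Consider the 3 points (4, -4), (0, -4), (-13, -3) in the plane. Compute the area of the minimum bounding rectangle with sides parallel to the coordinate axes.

17

x ranges over [-13, 4], width 17.
y ranges over [-4, -3], height 1.
Area = 17 × 1 = 17.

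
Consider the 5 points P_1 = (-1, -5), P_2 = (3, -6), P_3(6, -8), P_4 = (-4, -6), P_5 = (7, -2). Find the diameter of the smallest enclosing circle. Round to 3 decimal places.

11.711

The minimum enclosing circle of a finite set is fixed by two of the points (as a diameter) or three (as a circumcircle).
The minimum enclosing circle is determined by three boundary points: P_3, P_4, P_5.
Their circumcentre is (97/62, -259/62) with r² = 65897/1922.
The farthest remaining point P_1 is at distance² 13941/1922 ≤ 65897/1922.
Diameter = 2r = 2√(65897/1922) ≈ 11.711.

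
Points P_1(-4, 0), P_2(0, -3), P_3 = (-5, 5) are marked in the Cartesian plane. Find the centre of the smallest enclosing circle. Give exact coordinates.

(-2.5, 1)

Side lengths²: P_1P_2² = 25, P_1P_3² = 26, P_2P_3² = 89.
Since P_2P_3² = 89 ≥ 26 + 25 = 51, the angle opposite P_2P_3 is not acute, so the smallest enclosing circle has P_2P_3 as diameter.
Centre = midpoint of P_2P_3 = (-2.5, 1), r² = 89/4 = 22.25.
Centre = (-2.5, 1).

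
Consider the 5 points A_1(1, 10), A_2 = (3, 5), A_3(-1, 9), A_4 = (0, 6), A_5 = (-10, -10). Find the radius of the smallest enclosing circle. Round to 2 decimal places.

11.41

A smallest enclosing disk is always determined by at most three of the input points on its boundary.
The farthest pair is A_1–A_5 with squared distance 521. The circle on this segment as diameter has centre (-4.5, 0) and r² = 521/4 = 130.25.
Check A_2: distance² to centre = 81.25 ≤ 130.25, so it lies inside.
All remaining points lie in this disk, and no smaller disk contains both endpoints, so this is the minimum enclosing circle.
r = √(130.25) ≈ 11.41.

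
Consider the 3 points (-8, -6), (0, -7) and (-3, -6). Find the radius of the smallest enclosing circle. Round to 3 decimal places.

Call the three points A, B, C in the order given.
Side lengths²: AB² = 65, AC² = 25, BC² = 10.
Since AB² = 65 ≥ 25 + 10 = 35, the angle opposite AB is not acute, so the smallest enclosing circle has AB as diameter.
Centre = midpoint of AB = (-4, -6.5), r² = 65/4 = 16.25.
r = √(16.25) ≈ 4.031.

4.031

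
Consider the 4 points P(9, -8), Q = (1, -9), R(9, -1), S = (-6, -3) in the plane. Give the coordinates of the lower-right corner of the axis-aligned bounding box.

(9, -9)

x-range [-6, 9], y-range [-9, -1].
The lower-right corner is (9, -9).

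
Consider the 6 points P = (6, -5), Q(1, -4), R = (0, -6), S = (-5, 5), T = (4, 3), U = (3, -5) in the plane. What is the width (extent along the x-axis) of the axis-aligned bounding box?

max x = 6, min x = -5, so width = 11.

11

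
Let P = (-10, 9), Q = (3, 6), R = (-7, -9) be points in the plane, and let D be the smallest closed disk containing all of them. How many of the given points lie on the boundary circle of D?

Side lengths²: PQ² = 178, PR² = 333, QR² = 325.
Since PR² = 333 < 325 + 178 = 503, the triangle is acute, so the smallest enclosing circle is the circumcircle.
Circumcentre = (-5.1, 17/30), r² = 42809/450.
The points at distance exactly r from the centre are P, Q, R — 3 points.

3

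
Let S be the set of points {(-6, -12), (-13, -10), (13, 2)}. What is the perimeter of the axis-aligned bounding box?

80

Width = max x − min x = 13 − (-13) = 26.
Height = max y − min y = 2 − (-12) = 14.
Perimeter = 2(26 + 14) = 80.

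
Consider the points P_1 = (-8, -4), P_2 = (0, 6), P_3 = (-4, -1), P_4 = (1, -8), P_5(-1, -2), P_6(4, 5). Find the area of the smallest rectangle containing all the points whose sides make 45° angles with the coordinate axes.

157.5

In coordinates u = x + y, v = x − y the rectangle is axis-aligned; the map (x,y)→(u,v) scales areas by 2.
u-values: -12, 6, -5, -7, -3, 9; range = 9 − (-12) = 21.
v-values: -4, -6, -3, 9, 1, -1; range = 9 − (-6) = 15.
Area = (21 × 15) / 2 = 157.5.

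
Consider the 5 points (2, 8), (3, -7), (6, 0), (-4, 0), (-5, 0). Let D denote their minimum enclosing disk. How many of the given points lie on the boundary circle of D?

3

A smallest enclosing disk is always determined by at most three of the input points on its boundary.
The farthest pair is (2, 8)–(3, -7) with squared distance 226. The circle on this segment as diameter has centre (2.5, 0.5) and r² = 226/4 = 56.5.
Check (6, 0): distance² to centre = 12.5 ≤ 56.5, so it lies inside.
All remaining points lie in this disk, and no smaller disk contains both endpoints, so this is the minimum enclosing circle.
The points at distance exactly r from the centre are (2, 8), (3, -7), (-5, 0) — 3 points.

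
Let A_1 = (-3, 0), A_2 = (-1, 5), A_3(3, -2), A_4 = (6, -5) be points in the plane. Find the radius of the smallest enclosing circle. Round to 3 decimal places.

A smallest enclosing disk is always determined by at most three of the input points on its boundary.
The farthest pair is A_2–A_4 with squared distance 149. The circle on this segment as diameter has centre (2.5, 0) and r² = 149/4 = 37.25.
Check A_1: distance² to centre = 30.25 ≤ 37.25, so it lies inside.
All remaining points lie in this disk, and no smaller disk contains both endpoints, so this is the minimum enclosing circle.
r = √(37.25) ≈ 6.103.

6.103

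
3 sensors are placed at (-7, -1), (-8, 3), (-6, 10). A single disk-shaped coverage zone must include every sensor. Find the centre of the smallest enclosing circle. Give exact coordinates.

Call the three points A, B, C in the order given.
Side lengths²: AB² = 17, AC² = 122, BC² = 53.
Since AC² = 122 ≥ 53 + 17 = 70, the angle opposite AC is not acute, so the smallest enclosing circle has AC as diameter.
Centre = midpoint of AC = (-6.5, 4.5), r² = 122/4 = 30.5.
Centre = (-6.5, 4.5).

(-6.5, 4.5)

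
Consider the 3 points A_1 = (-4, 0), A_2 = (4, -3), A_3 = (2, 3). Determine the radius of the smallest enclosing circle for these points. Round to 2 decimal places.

Side lengths²: A_1A_2² = 73, A_1A_3² = 45, A_2A_3² = 40.
Since A_1A_2² = 73 < 45 + 40 = 85, the triangle is acute, so the smallest enclosing circle is the circumcircle.
Circumcentre = (3/14, -13/14), r² = 1825/98.
r = √(1825/98) ≈ 4.32.

4.32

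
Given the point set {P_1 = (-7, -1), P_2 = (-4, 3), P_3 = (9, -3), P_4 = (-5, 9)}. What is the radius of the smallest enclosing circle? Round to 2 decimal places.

The minimum enclosing circle is determined by three boundary points: P_1, P_3, P_4.
Their circumcentre is (64/41, 102/41) with r² = 143650/1681.
The farthest remaining point P_2 is at distance² 52425/1681 ≤ 143650/1681.
r = √(143650/1681) ≈ 9.24.

9.24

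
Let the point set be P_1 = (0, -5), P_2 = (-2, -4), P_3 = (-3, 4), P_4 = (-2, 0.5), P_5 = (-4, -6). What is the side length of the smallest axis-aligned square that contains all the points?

10

The bounding box has width 4 and height 10.
An axis-aligned square enclosing the set must have side ≥ max(width, height).
So the minimum side is max(4, 10) = 10.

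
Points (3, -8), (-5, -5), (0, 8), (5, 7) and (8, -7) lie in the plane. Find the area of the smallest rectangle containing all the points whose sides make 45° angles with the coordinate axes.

In coordinates u = x + y, v = x − y the rectangle is axis-aligned; the map (x,y)→(u,v) scales areas by 2.
u-values: -5, -10, 8, 12, 1; range = 12 − (-10) = 22.
v-values: 11, 0, -8, -2, 15; range = 15 − (-8) = 23.
Area = (22 × 23) / 2 = 253.

253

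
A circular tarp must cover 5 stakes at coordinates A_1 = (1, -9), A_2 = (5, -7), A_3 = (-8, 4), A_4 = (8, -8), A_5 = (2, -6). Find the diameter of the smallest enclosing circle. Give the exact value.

20

The minimum enclosing circle of a finite set is fixed by two of the points (as a diameter) or three (as a circumcircle).
The farthest pair is A_3–A_4 with squared distance 400. The circle on this segment as diameter has centre (0, -2) and r² = 400/4 = 100.
Check A_1: distance² to centre = 50 ≤ 100, so it lies inside.
All remaining points lie in this disk, and no smaller disk contains both endpoints, so this is the minimum enclosing circle.
Diameter = 2r = 2√100 = 20.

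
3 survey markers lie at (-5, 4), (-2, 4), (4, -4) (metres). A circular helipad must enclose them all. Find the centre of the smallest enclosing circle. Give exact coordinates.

Call the three points A, B, C in the order given.
Side lengths²: AB² = 9, AC² = 145, BC² = 100.
Since AC² = 145 ≥ 100 + 9 = 109, the angle opposite AC is not acute, so the smallest enclosing circle has AC as diameter.
Centre = midpoint of AC = (-0.5, 0), r² = 145/4 = 36.25.
Centre = (-0.5, 0).

(-0.5, 0)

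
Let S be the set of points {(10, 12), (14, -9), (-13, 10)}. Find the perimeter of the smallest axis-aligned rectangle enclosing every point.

Width = max x − min x = 14 − (-13) = 27.
Height = max y − min y = 12 − (-9) = 21.
Perimeter = 2(27 + 21) = 96.

96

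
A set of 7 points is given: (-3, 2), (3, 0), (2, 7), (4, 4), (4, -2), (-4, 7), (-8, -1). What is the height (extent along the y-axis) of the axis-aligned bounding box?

max y = 7, min y = -2, so height = 9.

9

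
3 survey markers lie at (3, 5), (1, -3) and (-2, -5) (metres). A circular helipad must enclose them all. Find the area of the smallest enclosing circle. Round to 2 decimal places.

98.17

Call the three points A, B, C in the order given.
Side lengths²: AB² = 68, AC² = 125, BC² = 13.
Since AC² = 125 ≥ 68 + 13 = 81, the angle opposite AC is not acute, so the smallest enclosing circle has AC as diameter.
Centre = midpoint of AC = (0.5, 0), r² = 125/4 = 31.25.
Area = π·r² = π·31.25 ≈ 98.17.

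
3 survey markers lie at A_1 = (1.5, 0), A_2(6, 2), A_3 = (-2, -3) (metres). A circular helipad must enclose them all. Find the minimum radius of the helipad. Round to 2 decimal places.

4.72

Side lengths²: A_1A_2² = 24.25, A_1A_3² = 21.25, A_2A_3² = 89.
Since A_2A_3² = 89 ≥ 24.25 + 21.25 = 45.5, the angle opposite A_2A_3 is not acute, so the smallest enclosing circle has A_2A_3 as diameter.
Centre = midpoint of A_2A_3 = (2, -0.5), r² = 89/4 = 22.25.
r = √(22.25) ≈ 4.72.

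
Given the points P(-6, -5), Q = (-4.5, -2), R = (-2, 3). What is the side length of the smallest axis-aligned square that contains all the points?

8

The bounding box has width 4 and height 8.
An axis-aligned square enclosing the set must have side ≥ max(width, height).
So the minimum side is max(4, 8) = 8.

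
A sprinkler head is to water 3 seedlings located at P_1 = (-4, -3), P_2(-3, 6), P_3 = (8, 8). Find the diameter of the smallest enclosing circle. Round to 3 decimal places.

Side lengths²: P_1P_2² = 82, P_1P_3² = 265, P_2P_3² = 125.
Since P_1P_3² = 265 ≥ 125 + 82 = 207, the angle opposite P_1P_3 is not acute, so the smallest enclosing circle has P_1P_3 as diameter.
Centre = midpoint of P_1P_3 = (2, 2.5), r² = 265/4 = 66.25.
Diameter = 2r = 2√(66.25) ≈ 16.279.

16.279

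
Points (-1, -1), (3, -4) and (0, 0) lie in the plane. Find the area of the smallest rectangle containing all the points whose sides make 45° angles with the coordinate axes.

7

In coordinates u = x + y, v = x − y the rectangle is axis-aligned; the map (x,y)→(u,v) scales areas by 2.
u-values: -2, -1, 0; range = 0 − (-2) = 2.
v-values: 0, 7, 0; range = 7 − 0 = 7.
Area = (2 × 7) / 2 = 7.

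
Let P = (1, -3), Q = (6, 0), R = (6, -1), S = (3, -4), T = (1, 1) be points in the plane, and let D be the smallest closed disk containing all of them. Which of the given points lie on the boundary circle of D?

By Welzl's lemma the MEC is supported by two points (diametrically opposite) or three points (on a circumcircle).
The minimum enclosing circle is determined by three boundary points: Q, S, T.
Their circumcentre is (147/46, -47/46) with r² = 9425/1058.
The farthest remaining point P is at distance² 9241/1058 ≤ 9425/1058.
The points at distance exactly r from the centre are Q, S, T — 3 points.

Q, S, T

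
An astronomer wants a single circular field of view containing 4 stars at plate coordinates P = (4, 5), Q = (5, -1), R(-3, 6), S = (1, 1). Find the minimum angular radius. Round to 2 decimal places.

The farthest pair is Q–R with squared distance 113. The circle on this segment as diameter has centre (1, 2.5) and r² = 113/4 = 28.25.
Check P: distance² to centre = 15.25 ≤ 28.25, so it lies inside.
All remaining points lie in this disk, and no smaller disk contains both endpoints, so this is the minimum enclosing circle.
r = √(28.25) ≈ 5.32.

5.32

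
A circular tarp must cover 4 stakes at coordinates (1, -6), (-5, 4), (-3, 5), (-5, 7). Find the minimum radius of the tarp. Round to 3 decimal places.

The minimum enclosing circle of a finite set is fixed by two of the points (as a diameter) or three (as a circumcircle).
The farthest pair is (1, -6)–(-5, 7) with squared distance 205. The circle on this segment as diameter has centre (-2, 0.5) and r² = 205/4 = 51.25.
Check (-5, 4): distance² to centre = 21.25 ≤ 51.25, so it lies inside.
All remaining points lie in this disk, and no smaller disk contains both endpoints, so this is the minimum enclosing circle.
r = √(51.25) ≈ 7.159.

7.159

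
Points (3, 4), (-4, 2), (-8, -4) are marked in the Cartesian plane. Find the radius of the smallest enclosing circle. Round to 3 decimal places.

6.801

Call the three points A, B, C in the order given.
Side lengths²: AB² = 53, AC² = 185, BC² = 52.
Since AC² = 185 ≥ 53 + 52 = 105, the angle opposite AC is not acute, so the smallest enclosing circle has AC as diameter.
Centre = midpoint of AC = (-2.5, 0), r² = 185/4 = 46.25.
r = √(46.25) ≈ 6.801.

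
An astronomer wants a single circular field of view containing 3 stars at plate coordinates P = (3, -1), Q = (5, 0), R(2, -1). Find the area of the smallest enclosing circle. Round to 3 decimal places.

Side lengths²: PQ² = 5, PR² = 1, QR² = 10.
Since QR² = 10 ≥ 5 + 1 = 6, the angle opposite QR is not acute, so the smallest enclosing circle has QR as diameter.
Centre = midpoint of QR = (3.5, -0.5), r² = 10/4 = 2.5.
Area = π·r² = π·2.5 ≈ 7.854.

7.854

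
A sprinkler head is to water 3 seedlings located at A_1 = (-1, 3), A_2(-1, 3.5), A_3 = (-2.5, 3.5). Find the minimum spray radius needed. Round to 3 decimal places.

0.791

Side lengths²: A_1A_2² = 0.25, A_1A_3² = 2.5, A_2A_3² = 2.25.
Since A_1A_3² = 2.5 ≥ 2.25 + 0.25 = 2.5, the angle opposite A_1A_3 is not acute, so the smallest enclosing circle has A_1A_3 as diameter.
Centre = midpoint of A_1A_3 = (-1.75, 3.25), r² = 2.5/4 = 0.625.
r = √(0.625) ≈ 0.791.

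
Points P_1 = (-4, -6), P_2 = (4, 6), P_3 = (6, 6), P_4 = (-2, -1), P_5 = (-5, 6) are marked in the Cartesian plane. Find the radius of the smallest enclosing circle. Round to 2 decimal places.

The minimum enclosing circle is determined by three boundary points: P_1, P_3, P_5.
Their circumcentre is (0.5, 5/12) with r² = 8845/144.
The farthest remaining point P_2 is at distance² 6253/144 ≤ 8845/144.
r = √(8845/144) ≈ 7.84.

7.84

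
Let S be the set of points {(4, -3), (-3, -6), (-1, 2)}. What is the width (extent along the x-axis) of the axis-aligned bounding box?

7

max x = 4, min x = -3, so width = 7.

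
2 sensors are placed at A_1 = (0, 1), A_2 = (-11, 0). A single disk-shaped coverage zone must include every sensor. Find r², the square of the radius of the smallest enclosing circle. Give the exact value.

30.5

The smallest circle enclosing two points has them as diameter endpoints.
Centre = midpoint = (-5.5, 0.5); r² = |A_1A_2|²/4 = 122/4 = 30.5.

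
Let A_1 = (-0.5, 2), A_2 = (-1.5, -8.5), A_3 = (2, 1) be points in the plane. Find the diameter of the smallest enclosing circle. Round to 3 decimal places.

Side lengths²: A_1A_2² = 111.25, A_1A_3² = 7.25, A_2A_3² = 102.5.
Since A_1A_2² = 111.25 ≥ 102.5 + 7.25 = 109.75, the angle opposite A_1A_2 is not acute, so the smallest enclosing circle has A_1A_2 as diameter.
Centre = midpoint of A_1A_2 = (-1, -3.25), r² = 111.25/4 = 27.8125.
Diameter = 2r = 2√(27.8125) ≈ 10.548.

10.548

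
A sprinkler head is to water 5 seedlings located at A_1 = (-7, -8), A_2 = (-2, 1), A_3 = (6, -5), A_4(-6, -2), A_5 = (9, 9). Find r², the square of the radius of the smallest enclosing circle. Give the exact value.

136.25

The farthest pair is A_1–A_5 with squared distance 545. The circle on this segment as diameter has centre (1, 0.5) and r² = 545/4 = 136.25.
Check A_2: distance² to centre = 9.25 ≤ 136.25, so it lies inside.
All remaining points lie in this disk, and no smaller disk contains both endpoints, so this is the minimum enclosing circle.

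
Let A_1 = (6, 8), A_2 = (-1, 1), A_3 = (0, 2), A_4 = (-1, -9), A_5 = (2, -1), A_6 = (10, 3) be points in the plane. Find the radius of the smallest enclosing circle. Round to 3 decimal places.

9.192

A smallest enclosing disk is always determined by at most three of the input points on its boundary.
The farthest pair is A_1–A_4 with squared distance 338. The circle on this segment as diameter has centre (2.5, -0.5) and r² = 338/4 = 84.5.
Check A_2: distance² to centre = 14.5 ≤ 84.5, so it lies inside.
All remaining points lie in this disk, and no smaller disk contains both endpoints, so this is the minimum enclosing circle.
r = √(84.5) ≈ 9.192.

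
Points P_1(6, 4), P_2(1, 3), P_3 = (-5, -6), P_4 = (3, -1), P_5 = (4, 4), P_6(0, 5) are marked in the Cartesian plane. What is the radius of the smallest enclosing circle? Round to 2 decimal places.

7.43

The minimum enclosing circle of a finite set is fixed by two of the points (as a diameter) or three (as a circumcircle).
The farthest pair is P_1–P_3 with squared distance 221. The circle on this segment as diameter has centre (0.5, -1) and r² = 221/4 = 55.25.
Check P_2: distance² to centre = 16.25 ≤ 55.25, so it lies inside.
All remaining points lie in this disk, and no smaller disk contains both endpoints, so this is the minimum enclosing circle.
r = √(55.25) ≈ 7.43.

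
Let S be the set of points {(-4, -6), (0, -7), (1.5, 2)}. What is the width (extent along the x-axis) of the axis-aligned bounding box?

max x = 1.5, min x = -4, so width = 5.5.

5.5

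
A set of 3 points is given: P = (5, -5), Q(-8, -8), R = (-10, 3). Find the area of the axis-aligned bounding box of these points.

x ranges over [-10, 5], width 15.
y ranges over [-8, 3], height 11.
Area = 15 × 11 = 165.

165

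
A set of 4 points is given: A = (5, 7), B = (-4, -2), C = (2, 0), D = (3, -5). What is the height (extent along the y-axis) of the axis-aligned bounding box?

max y = 7, min y = -5, so height = 12.

12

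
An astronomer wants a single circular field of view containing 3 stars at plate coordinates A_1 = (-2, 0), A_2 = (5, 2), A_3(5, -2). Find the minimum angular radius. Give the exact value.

53/14

Side lengths²: A_1A_2² = 53, A_1A_3² = 53, A_2A_3² = 16.
Since A_1A_3² = 53 < 53 + 16 = 69, the triangle is acute, so the smallest enclosing circle is the circumcircle.
Circumcentre = (25/14, 0), r² = 2809/196.
r = √(2809/196) = 53/14.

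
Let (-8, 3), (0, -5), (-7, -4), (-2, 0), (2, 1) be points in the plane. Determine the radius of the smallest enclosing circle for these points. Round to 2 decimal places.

By Welzl's lemma the MEC is supported by two points (diametrically opposite) or three points (on a circumcircle).
The minimum enclosing circle is determined by three boundary points: (-8, 3), (0, -5), (2, 1).
Their circumcentre is (-3.5, -0.5) with r² = 32.5.
The farthest remaining point (-7, -4) is at distance² 24.5 ≤ 32.5.
r = √(32.5) ≈ 5.70.

5.70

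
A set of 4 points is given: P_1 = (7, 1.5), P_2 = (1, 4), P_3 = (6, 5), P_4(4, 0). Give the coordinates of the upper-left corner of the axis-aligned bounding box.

x-range [1, 7], y-range [0, 5].
The upper-left corner is (1, 5).

(1, 5)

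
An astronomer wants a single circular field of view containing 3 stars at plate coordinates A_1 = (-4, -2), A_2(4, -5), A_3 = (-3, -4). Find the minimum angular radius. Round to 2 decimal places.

Side lengths²: A_1A_2² = 73, A_1A_3² = 5, A_2A_3² = 50.
Since A_1A_2² = 73 ≥ 50 + 5 = 55, the angle opposite A_1A_2 is not acute, so the smallest enclosing circle has A_1A_2 as diameter.
Centre = midpoint of A_1A_2 = (0, -3.5), r² = 73/4 = 18.25.
r = √(18.25) ≈ 4.27.

4.27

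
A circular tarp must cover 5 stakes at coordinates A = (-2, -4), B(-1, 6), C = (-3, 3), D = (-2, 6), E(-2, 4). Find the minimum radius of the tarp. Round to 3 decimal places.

A smallest enclosing disk is always determined by at most three of the input points on its boundary.
The farthest pair is A–B with squared distance 101. The circle on this segment as diameter has centre (-1.5, 1) and r² = 101/4 = 25.25.
Check C: distance² to centre = 6.25 ≤ 25.25, so it lies inside.
All remaining points lie in this disk, and no smaller disk contains both endpoints, so this is the minimum enclosing circle.
r = √(25.25) ≈ 5.025.

5.025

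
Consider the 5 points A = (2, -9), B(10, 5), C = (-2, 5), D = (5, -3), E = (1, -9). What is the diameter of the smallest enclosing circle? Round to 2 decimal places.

17.02

The minimum enclosing circle is determined by three boundary points: B, C, E.
Their circumcentre is (4, -29/28) with r² = 56785/784.
The farthest remaining point A is at distance² 52865/784 ≤ 56785/784.
Diameter = 2r = 2√(56785/784) ≈ 17.02.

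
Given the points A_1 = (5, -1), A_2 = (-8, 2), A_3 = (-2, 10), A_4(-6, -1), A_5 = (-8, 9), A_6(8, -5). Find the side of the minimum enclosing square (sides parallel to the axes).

The bounding box has width 16 and height 15.
An axis-aligned square enclosing the set must have side ≥ max(width, height).
So the minimum side is max(16, 15) = 16.

16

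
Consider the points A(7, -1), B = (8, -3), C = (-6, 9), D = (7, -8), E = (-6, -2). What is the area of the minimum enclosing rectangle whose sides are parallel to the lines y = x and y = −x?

In coordinates u = x + y, v = x − y the rectangle is axis-aligned; the map (x,y)→(u,v) scales areas by 2.
u-values: 6, 5, 3, -1, -8; range = 6 − (-8) = 14.
v-values: 8, 11, -15, 15, -4; range = 15 − (-15) = 30.
Area = (14 × 30) / 2 = 210.

210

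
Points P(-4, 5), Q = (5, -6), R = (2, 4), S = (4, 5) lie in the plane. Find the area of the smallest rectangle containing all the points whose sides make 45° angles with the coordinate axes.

In coordinates u = x + y, v = x − y the rectangle is axis-aligned; the map (x,y)→(u,v) scales areas by 2.
u-values: 1, -1, 6, 9; range = 9 − (-1) = 10.
v-values: -9, 11, -2, -1; range = 11 − (-9) = 20.
Area = (10 × 20) / 2 = 100.

100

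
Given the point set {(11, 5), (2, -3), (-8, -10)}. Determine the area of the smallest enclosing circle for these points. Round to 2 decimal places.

460.24

Call the three points A, B, C in the order given.
Side lengths²: AB² = 145, AC² = 586, BC² = 149.
Since AC² = 586 ≥ 149 + 145 = 294, the angle opposite AC is not acute, so the smallest enclosing circle has AC as diameter.
Centre = midpoint of AC = (1.5, -2.5), r² = 586/4 = 146.5.
Area = π·r² = π·146.5 ≈ 460.24.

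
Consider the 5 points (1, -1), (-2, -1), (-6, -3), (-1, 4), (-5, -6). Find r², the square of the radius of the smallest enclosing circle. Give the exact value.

A smallest enclosing disk is always determined by at most three of the input points on its boundary.
The farthest pair is (-1, 4)–(-5, -6) with squared distance 116. The circle on this segment as diameter has centre (-3, -1) and r² = 116/4 = 29.
Check (1, -1): distance² to centre = 16 ≤ 29, so it lies inside.
All remaining points lie in this disk, and no smaller disk contains both endpoints, so this is the minimum enclosing circle.

29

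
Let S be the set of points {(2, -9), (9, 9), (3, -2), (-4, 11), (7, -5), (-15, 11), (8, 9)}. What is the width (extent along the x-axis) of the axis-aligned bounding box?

max x = 9, min x = -15, so width = 24.

24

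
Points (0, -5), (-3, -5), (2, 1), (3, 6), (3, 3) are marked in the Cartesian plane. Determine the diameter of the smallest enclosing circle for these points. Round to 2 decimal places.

12.53

The minimum enclosing circle of a finite set is fixed by two of the points (as a diameter) or three (as a circumcircle).
The farthest pair is (-3, -5)–(3, 6) with squared distance 157. The circle on this segment as diameter has centre (0, 0.5) and r² = 157/4 = 39.25.
Check (0, -5): distance² to centre = 30.25 ≤ 39.25, so it lies inside.
All remaining points lie in this disk, and no smaller disk contains both endpoints, so this is the minimum enclosing circle.
Diameter = 2r = 2√(39.25) ≈ 12.53.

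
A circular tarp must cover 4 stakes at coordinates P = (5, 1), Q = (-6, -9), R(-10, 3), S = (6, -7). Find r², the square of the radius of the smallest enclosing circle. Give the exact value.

By Welzl's lemma the MEC is supported by two points (diametrically opposite) or three points (on a circumcircle).
The farthest pair is R–S with squared distance 356. The circle on this segment as diameter has centre (-2, -2) and r² = 356/4 = 89.
Check P: distance² to centre = 58 ≤ 89, so it lies inside.
All remaining points lie in this disk, and no smaller disk contains both endpoints, so this is the minimum enclosing circle.

89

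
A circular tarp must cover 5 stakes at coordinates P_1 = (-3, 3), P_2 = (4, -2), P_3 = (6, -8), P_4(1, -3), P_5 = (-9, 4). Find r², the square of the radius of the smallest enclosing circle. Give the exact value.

A smallest enclosing disk is always determined by at most three of the input points on its boundary.
The farthest pair is P_3–P_5 with squared distance 369. The circle on this segment as diameter has centre (-1.5, -2) and r² = 369/4 = 92.25.
Check P_1: distance² to centre = 27.25 ≤ 92.25, so it lies inside.
All remaining points lie in this disk, and no smaller disk contains both endpoints, so this is the minimum enclosing circle.

92.25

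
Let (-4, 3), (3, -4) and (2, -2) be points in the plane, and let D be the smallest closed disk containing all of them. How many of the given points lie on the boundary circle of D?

2

Call the three points A, B, C in the order given.
Side lengths²: AB² = 98, AC² = 61, BC² = 5.
Since AB² = 98 ≥ 61 + 5 = 66, the angle opposite AB is not acute, so the smallest enclosing circle has AB as diameter.
Centre = midpoint of AB = (-0.5, -0.5), r² = 98/4 = 24.5.
The points at distance exactly r from the centre are (-4, 3), (3, -4) — 2 points.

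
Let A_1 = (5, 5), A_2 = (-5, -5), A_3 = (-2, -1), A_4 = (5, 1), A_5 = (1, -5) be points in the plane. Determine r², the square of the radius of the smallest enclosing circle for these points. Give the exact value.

50

By Welzl's lemma the MEC is supported by two points (diametrically opposite) or three points (on a circumcircle).
The farthest pair is A_1–A_2 with squared distance 200. The circle on this segment as diameter has centre (0, 0) and r² = 200/4 = 50.
Check A_3: distance² to centre = 5 ≤ 50, so it lies inside.
All remaining points lie in this disk, and no smaller disk contains both endpoints, so this is the minimum enclosing circle.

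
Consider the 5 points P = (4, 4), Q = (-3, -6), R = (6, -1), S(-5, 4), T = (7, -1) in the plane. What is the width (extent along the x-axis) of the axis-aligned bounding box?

12

max x = 7, min x = -5, so width = 12.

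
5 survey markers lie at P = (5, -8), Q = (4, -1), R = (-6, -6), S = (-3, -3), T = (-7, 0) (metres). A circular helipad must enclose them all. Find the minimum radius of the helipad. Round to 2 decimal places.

The minimum enclosing circle of a finite set is fixed by two of the points (as a diameter) or three (as a circumcircle).
The farthest pair is P–T with squared distance 208. The circle on this segment as diameter has centre (-1, -4) and r² = 208/4 = 52.
Check Q: distance² to centre = 34 ≤ 52, so it lies inside.
All remaining points lie in this disk, and no smaller disk contains both endpoints, so this is the minimum enclosing circle.
r = √52 ≈ 7.21.

7.21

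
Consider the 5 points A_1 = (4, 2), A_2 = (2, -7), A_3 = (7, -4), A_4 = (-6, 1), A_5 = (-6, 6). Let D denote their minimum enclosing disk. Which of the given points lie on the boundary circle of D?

A_3, A_5

By Welzl's lemma the MEC is supported by two points (diametrically opposite) or three points (on a circumcircle).
The farthest pair is A_3–A_5 with squared distance 269. The circle on this segment as diameter has centre (0.5, 1) and r² = 269/4 = 67.25.
Check A_1: distance² to centre = 13.25 ≤ 67.25, so it lies inside.
All remaining points lie in this disk, and no smaller disk contains both endpoints, so this is the minimum enclosing circle.
The points at distance exactly r from the centre are A_3, A_5 — 2 points.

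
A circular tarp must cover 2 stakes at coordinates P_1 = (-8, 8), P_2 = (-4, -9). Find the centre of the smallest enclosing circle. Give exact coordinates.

(-6, -0.5)

The smallest circle enclosing two points has them as diameter endpoints.
Centre = midpoint = (-6, -0.5); r² = |P_1P_2|²/4 = 305/4 = 76.25.
Centre = (-6, -0.5).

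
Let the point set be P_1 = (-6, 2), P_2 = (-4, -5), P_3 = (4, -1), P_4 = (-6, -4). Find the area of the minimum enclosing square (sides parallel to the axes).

The bounding box has width 10 and height 7.
An axis-aligned square enclosing the set must have side ≥ max(width, height).
So the minimum side is max(10, 7) = 10.
Area = 10² = 100.

100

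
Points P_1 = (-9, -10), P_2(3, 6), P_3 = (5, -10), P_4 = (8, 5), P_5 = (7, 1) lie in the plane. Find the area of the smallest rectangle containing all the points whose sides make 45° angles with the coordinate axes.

288

In coordinates u = x + y, v = x − y the rectangle is axis-aligned; the map (x,y)→(u,v) scales areas by 2.
u-values: -19, 9, -5, 13, 8; range = 13 − (-19) = 32.
v-values: 1, -3, 15, 3, 6; range = 15 − (-3) = 18.
Area = (32 × 18) / 2 = 288.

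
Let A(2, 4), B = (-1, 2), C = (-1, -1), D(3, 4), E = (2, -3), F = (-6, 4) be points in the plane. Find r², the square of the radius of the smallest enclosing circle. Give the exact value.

2825/98

The minimum enclosing circle is determined by three boundary points: D, E, F.
Their circumcentre is (-1.5, 15/14) with r² = 2825/98.
The farthest remaining point A is at distance² 2041/98 ≤ 2825/98.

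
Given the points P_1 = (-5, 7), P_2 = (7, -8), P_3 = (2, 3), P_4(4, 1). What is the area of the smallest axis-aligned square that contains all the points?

The bounding box has width 12 and height 15.
An axis-aligned square enclosing the set must have side ≥ max(width, height).
So the minimum side is max(12, 15) = 15.
Area = 15² = 225.

225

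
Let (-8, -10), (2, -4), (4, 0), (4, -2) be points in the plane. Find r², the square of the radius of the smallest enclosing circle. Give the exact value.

The farthest pair is (-8, -10)–(4, 0) with squared distance 244. The circle on this segment as diameter has centre (-2, -5) and r² = 244/4 = 61.
Check (2, -4): distance² to centre = 17 ≤ 61, so it lies inside.
All remaining points lie in this disk, and no smaller disk contains both endpoints, so this is the minimum enclosing circle.

61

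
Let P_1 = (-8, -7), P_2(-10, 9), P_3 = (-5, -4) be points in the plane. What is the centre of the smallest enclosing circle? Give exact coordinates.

Side lengths²: P_1P_2² = 260, P_1P_3² = 18, P_2P_3² = 194.
Since P_1P_2² = 260 ≥ 194 + 18 = 212, the angle opposite P_1P_2 is not acute, so the smallest enclosing circle has P_1P_2 as diameter.
Centre = midpoint of P_1P_2 = (-9, 1), r² = 260/4 = 65.
Centre = (-9, 1).

(-9, 1)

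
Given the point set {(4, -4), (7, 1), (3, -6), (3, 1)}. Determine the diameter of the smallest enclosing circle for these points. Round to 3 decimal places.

8.062

By Welzl's lemma the MEC is supported by two points (diametrically opposite) or three points (on a circumcircle).
The farthest pair is (7, 1)–(3, -6) with squared distance 65. The circle on this segment as diameter has centre (5, -2.5) and r² = 65/4 = 16.25.
Check (4, -4): distance² to centre = 3.25 ≤ 16.25, so it lies inside.
All remaining points lie in this disk, and no smaller disk contains both endpoints, so this is the minimum enclosing circle.
Diameter = 2r = 2√(16.25) ≈ 8.062.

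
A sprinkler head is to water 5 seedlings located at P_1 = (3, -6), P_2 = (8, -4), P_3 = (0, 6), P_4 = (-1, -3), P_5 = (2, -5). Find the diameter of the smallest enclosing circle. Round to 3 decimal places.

12.925

A smallest enclosing disk is always determined by at most three of the input points on its boundary.
The minimum enclosing circle is determined by three boundary points: P_1, P_2, P_3.
Their circumcentre is (73/22, 5/11) with r² = 20213/484.
The farthest remaining point P_5 is at distance² 15241/484 ≤ 20213/484.
Diameter = 2r = 2√(20213/484) ≈ 12.925.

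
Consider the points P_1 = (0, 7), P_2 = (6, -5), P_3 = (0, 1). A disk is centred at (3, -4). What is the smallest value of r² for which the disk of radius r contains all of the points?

130

The required radius is the distance from (3, -4) to the farthest point.
Squared distances: 130, 10, 34.
Maximum is 130, attained at P_1.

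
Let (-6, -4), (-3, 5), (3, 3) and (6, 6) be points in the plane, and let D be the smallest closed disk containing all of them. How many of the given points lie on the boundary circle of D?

The minimum enclosing circle of a finite set is fixed by two of the points (as a diameter) or three (as a circumcircle).
The farthest pair is (-6, -4)–(6, 6) with squared distance 244. The circle on this segment as diameter has centre (0, 1) and r² = 244/4 = 61.
Check (-3, 5): distance² to centre = 25 ≤ 61, so it lies inside.
All remaining points lie in this disk, and no smaller disk contains both endpoints, so this is the minimum enclosing circle.
The points at distance exactly r from the centre are (-6, -4), (6, 6) — 2 points.

2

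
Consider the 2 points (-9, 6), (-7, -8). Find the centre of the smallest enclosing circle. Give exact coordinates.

(-8, -1)

The smallest circle enclosing two points has them as diameter endpoints.
Centre = midpoint = (-8, -1); r² = |(-9, 6)−(-7, -8)|²/4 = 200/4 = 50.
Centre = (-8, -1).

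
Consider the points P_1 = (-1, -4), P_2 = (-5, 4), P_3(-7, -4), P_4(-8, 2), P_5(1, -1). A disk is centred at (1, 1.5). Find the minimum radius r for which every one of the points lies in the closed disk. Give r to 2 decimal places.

The required radius is the distance from (1, 1.5) to the farthest point.
Squared distances: 34.25, 42.25, 94.25, 81.25, 6.25.
Maximum is 94.25, attained at P_3.
r = √(94.25) ≈ 9.71.

9.71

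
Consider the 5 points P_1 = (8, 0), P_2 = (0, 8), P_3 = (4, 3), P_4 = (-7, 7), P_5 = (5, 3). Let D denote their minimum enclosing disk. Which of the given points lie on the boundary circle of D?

The farthest pair is P_1–P_4 with squared distance 274. The circle on this segment as diameter has centre (0.5, 3.5) and r² = 274/4 = 68.5.
Check P_2: distance² to centre = 20.5 ≤ 68.5, so it lies inside.
All remaining points lie in this disk, and no smaller disk contains both endpoints, so this is the minimum enclosing circle.
The points at distance exactly r from the centre are P_1, P_4 — 2 points.

P_1, P_4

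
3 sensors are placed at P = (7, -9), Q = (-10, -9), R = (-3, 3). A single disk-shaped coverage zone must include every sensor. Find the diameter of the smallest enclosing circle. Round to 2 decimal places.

18.08

Side lengths²: PQ² = 289, PR² = 244, QR² = 193.
Since PQ² = 289 < 244 + 193 = 437, the triangle is acute, so the smallest enclosing circle is the circumcircle.
Circumcentre = (-1.5, -71/12), r² = 11773/144.
Diameter = 2r = 2√(11773/144) ≈ 18.08.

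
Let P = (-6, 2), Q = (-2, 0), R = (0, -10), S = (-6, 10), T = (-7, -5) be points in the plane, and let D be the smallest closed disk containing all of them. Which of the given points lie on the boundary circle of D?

R, S

The farthest pair is R–S with squared distance 436. The circle on this segment as diameter has centre (-3, 0) and r² = 436/4 = 109.
Check P: distance² to centre = 13 ≤ 109, so it lies inside.
All remaining points lie in this disk, and no smaller disk contains both endpoints, so this is the minimum enclosing circle.
The points at distance exactly r from the centre are R, S — 2 points.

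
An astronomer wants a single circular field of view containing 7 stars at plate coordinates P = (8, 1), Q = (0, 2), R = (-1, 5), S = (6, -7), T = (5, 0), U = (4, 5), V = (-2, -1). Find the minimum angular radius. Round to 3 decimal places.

The farthest pair is R–S with squared distance 193. The circle on this segment as diameter has centre (2.5, -1) and r² = 193/4 = 48.25.
Check P: distance² to centre = 34.25 ≤ 48.25, so it lies inside.
All remaining points lie in this disk, and no smaller disk contains both endpoints, so this is the minimum enclosing circle.
r = √(48.25) ≈ 6.946.

6.946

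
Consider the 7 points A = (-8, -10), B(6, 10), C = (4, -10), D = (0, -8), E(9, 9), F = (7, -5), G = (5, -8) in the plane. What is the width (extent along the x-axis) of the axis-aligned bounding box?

max x = 9, min x = -8, so width = 17.

17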